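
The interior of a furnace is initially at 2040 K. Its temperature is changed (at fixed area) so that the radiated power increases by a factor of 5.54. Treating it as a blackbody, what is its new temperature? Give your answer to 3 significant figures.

T₂ ≈ 3.13×10³ K

P ∝ T⁴, so T₂/T₁ = (P₂/P₁)^(1/4) = (5.54)^(1/4) = 1.53418.
T₂ = 2040 × 1.53418 = 3.13×10³ K.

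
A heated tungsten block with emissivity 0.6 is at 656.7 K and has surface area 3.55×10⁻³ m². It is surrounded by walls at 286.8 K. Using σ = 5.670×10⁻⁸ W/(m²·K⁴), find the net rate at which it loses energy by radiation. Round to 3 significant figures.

Net loss ≈ 21.6 W

Area A = 3.55×10⁻³ m².
Net radiated power P_net = εσA(T⁴ − T₀⁴) = 0.6×5.670×10⁻⁸×3.55×10⁻³×(656.7⁴ − 286.8⁴).
T⁴ − T₀⁴ = 1.85981×10¹¹ − 6.76576×10⁹ = 1.79215×10¹¹ K⁴, so P_net = 21.6 W.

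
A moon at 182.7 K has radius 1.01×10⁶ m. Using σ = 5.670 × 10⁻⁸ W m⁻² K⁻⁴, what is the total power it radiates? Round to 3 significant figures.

P ≈ 8.10×10¹⁴ W

Surface area A = 4πR² = 4π(1.01×10⁶ m)² = 1.28190×10¹³ m².
P = σAT⁴ = 5.670×10⁻⁸ × 1.28190×10¹³ × (182.7)⁴ = 8.10×10¹⁴ W.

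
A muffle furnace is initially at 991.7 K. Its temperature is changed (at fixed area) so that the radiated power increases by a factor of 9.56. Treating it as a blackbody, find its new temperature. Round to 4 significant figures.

T₂ ≈ 1744 K

P ∝ T⁴, so T₂/T₁ = (P₂/P₁)^(1/4) = (9.56)^(1/4) = 1.75839.
T₂ = 991.7 × 1.75839 = 1744 K.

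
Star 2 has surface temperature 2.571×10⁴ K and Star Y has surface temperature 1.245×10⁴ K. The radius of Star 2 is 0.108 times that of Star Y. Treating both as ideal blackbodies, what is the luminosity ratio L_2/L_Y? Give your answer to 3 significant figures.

L ∝ R²T⁴, so L_2/L_Y = (R_2/R_Y)²(T_2/T_Y)⁴ = (0.108)² × (2.571×10⁴/1.245×10⁴)⁴ = 0.011664 × 18.1857 = 0.212.

L_2/L_Y ≈ 0.212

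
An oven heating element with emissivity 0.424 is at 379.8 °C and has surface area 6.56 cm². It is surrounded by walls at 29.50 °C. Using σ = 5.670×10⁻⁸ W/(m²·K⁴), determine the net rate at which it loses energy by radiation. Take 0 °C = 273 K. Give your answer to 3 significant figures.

T = 379.8 °C + 273 = 652.8 K.
Surroundings: T = 29.50 °C + 273 = 302.50 K.
Area A = 6.56 cm² = 6.56×10⁻⁴ m².
Net radiated power P_net = εσA(T⁴ − T₀⁴) = 0.424×5.670×10⁻⁸×6.56×10⁻⁴×(652.8⁴ − 302.50⁴).
T⁴ − T₀⁴ = 1.81602×10¹¹ − 8.37339×10⁹ = 1.73229×10¹¹ K⁴, so P_net = 2.73 W.

Net loss ≈ 2.73 W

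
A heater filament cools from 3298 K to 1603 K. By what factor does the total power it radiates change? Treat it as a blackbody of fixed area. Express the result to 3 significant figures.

P₂/P₁ ≈ 0.0558

P ∝ T⁴, so P₂/P₁ = (T₂/T₁)⁴ = (1603/3298)⁴ = (0.486052)⁴ = 0.0558.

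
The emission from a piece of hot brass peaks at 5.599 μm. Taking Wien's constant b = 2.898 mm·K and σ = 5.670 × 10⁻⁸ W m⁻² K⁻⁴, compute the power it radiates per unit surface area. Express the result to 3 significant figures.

I ≈ 4.07×10³ W/m²

Wien's law: T = b/λ_max = 2.898×10⁻³/5.599×10⁻⁶ = 517.592 K.
Then I = σT⁴ = 5.670×10⁻⁸×(517.592)⁴ = 4.07×10³ W/m².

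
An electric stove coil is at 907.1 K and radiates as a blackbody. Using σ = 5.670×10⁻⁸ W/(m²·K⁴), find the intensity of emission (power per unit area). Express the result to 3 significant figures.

Stefan–Boltzmann: I = σT⁴ = 5.670×10⁻⁸ × (907.1)⁴ = 3.84×10⁴ W/m².

I ≈ 3.84×10⁴ W/m²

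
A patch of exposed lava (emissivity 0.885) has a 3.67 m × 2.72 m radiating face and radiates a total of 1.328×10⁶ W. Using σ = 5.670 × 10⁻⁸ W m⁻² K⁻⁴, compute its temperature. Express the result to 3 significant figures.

Area A = 3.67 × 2.72 = 9.9824 m².
P = εσAT⁴ ⇒ T = (P/(εσA))^(1/4) = (1.328×10⁶/(0.885×5.670×10⁻⁸×9.9824))^(1/4) = 1.28×10³ K.

T ≈ 1.28×10³ K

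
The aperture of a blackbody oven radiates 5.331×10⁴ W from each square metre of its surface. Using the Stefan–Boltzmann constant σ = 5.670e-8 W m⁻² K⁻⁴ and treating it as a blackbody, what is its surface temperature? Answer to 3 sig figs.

T ≈ 985 K

I = σT⁴, so T = (I/σ)^(1/4) = (5.331×10⁴/(5.670×10⁻⁸))^(1/4) = 985 K.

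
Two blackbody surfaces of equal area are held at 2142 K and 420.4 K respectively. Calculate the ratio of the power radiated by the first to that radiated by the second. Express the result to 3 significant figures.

P₁/P₂ ≈ 674

With equal areas, P₁/P₂ = (T₁/T₂)⁴ = (2142/420.4)⁴ = 674.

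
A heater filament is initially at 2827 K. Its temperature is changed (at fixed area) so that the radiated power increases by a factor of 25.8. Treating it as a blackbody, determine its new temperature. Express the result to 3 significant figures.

P ∝ T⁴, so T₂/T₁ = (P₂/P₁)^(1/4) = (25.8)^(1/4) = 2.25375.
T₂ = 2827 × 2.25375 = 6.37×10³ K.

T₂ ≈ 6.37×10³ K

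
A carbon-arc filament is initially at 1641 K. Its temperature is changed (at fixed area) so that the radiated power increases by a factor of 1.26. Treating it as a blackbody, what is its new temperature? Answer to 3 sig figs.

P ∝ T⁴, so T₂/T₁ = (P₂/P₁)^(1/4) = (1.26)^(1/4) = 1.05948.
T₂ = 1641 × 1.05948 = 1.74×10³ K.

T₂ ≈ 1.74×10³ K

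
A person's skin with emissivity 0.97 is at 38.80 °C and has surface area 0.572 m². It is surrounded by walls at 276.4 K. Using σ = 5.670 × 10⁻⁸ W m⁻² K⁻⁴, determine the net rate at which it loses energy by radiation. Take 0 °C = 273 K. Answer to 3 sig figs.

Net loss ≈ 114 W

T = 38.80 °C + 273 = 311.80 K.
Area A = 0.572 m².
Net radiated power P_net = εσA(T⁴ − T₀⁴) = 0.97×5.670×10⁻⁸×0.572×(311.80⁴ − 276.4⁴).
T⁴ − T₀⁴ = 9.45158×10⁹ − 5.83650×10⁹ = 3.61508×10⁹ K⁴, so P_net = 114 W.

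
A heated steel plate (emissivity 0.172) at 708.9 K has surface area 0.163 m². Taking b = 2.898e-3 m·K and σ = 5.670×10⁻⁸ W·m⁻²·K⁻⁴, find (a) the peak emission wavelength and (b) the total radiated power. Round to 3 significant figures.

(a) λ_max = b/T = 2.898×10⁻³/708.9 = 4.088×10⁻⁶ m = 4.09 μm.
Area A = 0.163 m².
(b) P = εσAT⁴ = 0.172×5.670×10⁻⁸×0.163×(708.9)⁴ = 401 W.

λ_max ≈ 4.09 μm; P ≈ 401 W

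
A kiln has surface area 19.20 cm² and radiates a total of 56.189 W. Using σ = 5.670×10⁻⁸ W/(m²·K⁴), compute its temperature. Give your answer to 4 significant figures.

Area A = 19.20 cm² = 1.920×10⁻³ m².
P = σAT⁴ ⇒ T = (P/(σA))^(1/4) = (56.189/(5.670×10⁻⁸×1.920×10⁻³))^(1/4) = 847.6 K.

T ≈ 847.6 K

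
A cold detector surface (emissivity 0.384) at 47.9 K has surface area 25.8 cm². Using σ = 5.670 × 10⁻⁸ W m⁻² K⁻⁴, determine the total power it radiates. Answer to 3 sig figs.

Area A = 25.8 cm² = 2.58×10⁻³ m².
P = εσAT⁴ = 0.384 × 5.670×10⁻⁸ × 2.58×10⁻³ × (47.9)⁴ = 2.96×10⁻⁴ W.

P ≈ 2.96×10⁻⁴ W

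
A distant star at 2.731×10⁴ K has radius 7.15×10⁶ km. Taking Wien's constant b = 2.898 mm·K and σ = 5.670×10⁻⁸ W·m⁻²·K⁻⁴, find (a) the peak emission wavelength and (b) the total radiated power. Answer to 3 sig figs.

(a) λ_max = b/T = 2.898×10⁻³/2.731×10⁴ = 1.061×10⁻⁷ m = 106 nm.
Surface area A = 4πR² = 4π(7.15×10⁹ m)² = 6.42424×10²⁰ m².
(b) P = σAT⁴ = 5.670×10⁻⁸×6.42424×10²⁰×(2.731×10⁴)⁴ = 2.03×10³¹ W.

λ_max ≈ 106 nm; P ≈ 2.03×10³¹ W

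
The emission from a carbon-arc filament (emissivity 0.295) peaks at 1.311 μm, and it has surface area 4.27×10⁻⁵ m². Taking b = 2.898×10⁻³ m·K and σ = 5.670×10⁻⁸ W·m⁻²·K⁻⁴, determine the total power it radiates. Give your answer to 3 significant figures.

P ≈ 17.1 W

Wien's law: T = b/λ_max = 2.898×10⁻³/1.311×10⁻⁶ = 2210.53 K.
Area A = 4.27×10⁻⁵ m².
Then P = εσAT⁴ = 0.295×5.670×10⁻⁸×4.27×10⁻⁵×(2210.53)⁴ = 17.1 W.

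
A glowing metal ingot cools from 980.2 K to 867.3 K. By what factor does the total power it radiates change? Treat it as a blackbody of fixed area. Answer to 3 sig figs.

P ∝ T⁴, so P₂/P₁ = (T₂/T₁)⁴ = (867.3/980.2)⁴ = (0.884819)⁴ = 0.613.

P₂/P₁ ≈ 0.613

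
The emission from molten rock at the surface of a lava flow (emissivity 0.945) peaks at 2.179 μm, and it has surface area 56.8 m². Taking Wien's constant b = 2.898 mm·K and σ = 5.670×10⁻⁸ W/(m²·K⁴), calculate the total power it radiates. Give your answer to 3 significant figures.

P ≈ 9.52×10⁶ W

Wien's law: T = b/λ_max = 2.898×10⁻³/2.179×10⁻⁶ = 1329.97 K.
Area A = 56.8 m².
Then P = εσAT⁴ = 0.945×5.670×10⁻⁸×56.8×(1329.97)⁴ = 9.52×10⁶ W.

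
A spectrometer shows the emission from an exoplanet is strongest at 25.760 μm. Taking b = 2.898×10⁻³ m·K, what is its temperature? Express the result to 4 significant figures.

T ≈ 112.5 K

Wien's law gives T = b/λ_max = (2.898×10⁻³ m·K)/(2.5760×10⁻⁵ m) = 112.5 K.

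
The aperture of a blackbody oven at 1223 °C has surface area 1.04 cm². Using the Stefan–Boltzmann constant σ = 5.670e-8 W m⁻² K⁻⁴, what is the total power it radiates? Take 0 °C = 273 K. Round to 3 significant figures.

P ≈ 29.5 W

T = 1223 °C + 273 = 1496 K.
Area A = 1.04 cm² = 1.04×10⁻⁴ m².
P = σAT⁴ = 5.670×10⁻⁸ × 1.04×10⁻⁴ × (1496)⁴ = 29.5 W.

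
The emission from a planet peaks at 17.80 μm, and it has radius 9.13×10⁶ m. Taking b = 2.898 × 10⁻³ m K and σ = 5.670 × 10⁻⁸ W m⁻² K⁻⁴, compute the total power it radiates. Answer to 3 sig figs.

Wien's law: T = b/λ_max = 2.898×10⁻³/1.780×10⁻⁵ = 162.809 K.
Surface area A = 4πR² = 4π(9.13×10⁶ m)² = 1.04749×10¹⁵ m².
Then P = σAT⁴ = 5.670×10⁻⁸×1.04749×10¹⁵×(162.809)⁴ = 4.17×10¹⁶ W.

P ≈ 4.17×10¹⁶ W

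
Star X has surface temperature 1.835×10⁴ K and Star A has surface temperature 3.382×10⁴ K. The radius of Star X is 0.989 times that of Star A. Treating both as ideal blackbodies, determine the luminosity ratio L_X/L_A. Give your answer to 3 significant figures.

L ∝ R²T⁴, so L_X/L_A = (R_X/R_A)²(T_X/T_A)⁴ = (0.989)² × (1.835×10⁴/3.382×10⁴)⁴ = 0.978121 × 0.0866662 = 0.0848.

L_X/L_A ≈ 0.0848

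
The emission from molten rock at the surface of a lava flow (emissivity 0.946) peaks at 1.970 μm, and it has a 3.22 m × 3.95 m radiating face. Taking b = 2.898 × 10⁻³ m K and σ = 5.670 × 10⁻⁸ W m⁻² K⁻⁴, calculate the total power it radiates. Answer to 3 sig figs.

Wien's law: T = b/λ_max = 2.898×10⁻³/1.970×10⁻⁶ = 1471.07 K.
Area A = 3.22 × 3.95 = 12.719 m².
Then P = εσAT⁴ = 0.946×5.670×10⁻⁸×12.719×(1471.07)⁴ = 3.19×10⁶ W.

P ≈ 3.19×10⁶ W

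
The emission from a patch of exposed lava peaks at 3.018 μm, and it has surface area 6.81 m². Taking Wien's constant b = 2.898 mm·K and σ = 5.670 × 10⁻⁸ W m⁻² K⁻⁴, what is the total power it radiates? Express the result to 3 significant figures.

Wien's law: T = b/λ_max = 2.898×10⁻³/3.018×10⁻⁶ = 960.239 K.
Area A = 6.81 m².
Then P = σAT⁴ = 5.670×10⁻⁸×6.81×(960.239)⁴ = 3.28×10⁵ W.

P ≈ 3.28×10⁵ W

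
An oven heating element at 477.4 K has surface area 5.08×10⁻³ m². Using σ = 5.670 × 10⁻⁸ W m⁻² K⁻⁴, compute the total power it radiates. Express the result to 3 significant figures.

Area A = 5.08×10⁻³ m².
P = σAT⁴ = 5.670×10⁻⁸ × 5.08×10⁻³ × (477.4)⁴ = 15.0 W.

P ≈ 15.0 W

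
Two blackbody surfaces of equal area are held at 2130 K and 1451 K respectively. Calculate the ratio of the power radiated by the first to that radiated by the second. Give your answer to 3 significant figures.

With equal areas, P₁/P₂ = (T₁/T₂)⁴ = (2130/1451)⁴ = 4.64.

P₁/P₂ ≈ 4.64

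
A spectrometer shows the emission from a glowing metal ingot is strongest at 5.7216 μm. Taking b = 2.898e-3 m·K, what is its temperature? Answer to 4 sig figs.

T ≈ 506.5 K

Wien's law gives T = b/λ_max = (2.898×10⁻³ m·K)/(5.7216×10⁻⁶ m) = 506.5 K.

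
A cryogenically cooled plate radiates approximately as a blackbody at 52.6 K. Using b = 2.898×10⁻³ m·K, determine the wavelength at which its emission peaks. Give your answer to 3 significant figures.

λ_max ≈ 55.1 μm

Wien's displacement law: λ_max = b/T = (2.898×10⁻³ m·K)/(52.6 K) = 5.510×10⁻⁵ m.
That is 55.1 μm, in the infrared range.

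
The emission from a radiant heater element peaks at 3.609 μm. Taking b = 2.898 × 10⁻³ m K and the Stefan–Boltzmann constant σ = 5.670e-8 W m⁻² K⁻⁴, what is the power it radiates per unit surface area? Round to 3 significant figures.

Wien's law: T = b/λ_max = 2.898×10⁻³/3.609×10⁻⁶ = 802.993 K.
Then I = σT⁴ = 5.670×10⁻⁸×(802.993)⁴ = 2.36×10⁴ W/m².

I ≈ 2.36×10⁴ W/m²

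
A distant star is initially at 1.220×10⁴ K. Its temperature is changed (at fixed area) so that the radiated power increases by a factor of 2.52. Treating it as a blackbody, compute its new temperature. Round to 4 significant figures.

P ∝ T⁴, so T₂/T₁ = (P₂/P₁)^(1/4) = (2.52)^(1/4) = 1.25994.
T₂ = 1.220×10⁴ × 1.25994 = 1.537×10⁴ K.

T₂ ≈ 1.537×10⁴ K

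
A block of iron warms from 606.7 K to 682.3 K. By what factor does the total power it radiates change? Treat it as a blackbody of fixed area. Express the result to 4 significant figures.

P ∝ T⁴, so P₂/P₁ = (T₂/T₁)⁴ = (682.3/606.7)⁴ = (1.12461)⁴ = 1.600.

P₂/P₁ ≈ 1.600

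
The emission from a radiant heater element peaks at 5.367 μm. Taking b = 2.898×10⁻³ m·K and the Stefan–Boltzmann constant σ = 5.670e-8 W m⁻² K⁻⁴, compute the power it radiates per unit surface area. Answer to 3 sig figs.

I ≈ 4.82×10³ W/m²

Wien's law: T = b/λ_max = 2.898×10⁻³/5.367×10⁻⁶ = 539.966 K.
Then I = σT⁴ = 5.670×10⁻⁸×(539.966)⁴ = 4.82×10³ W/m².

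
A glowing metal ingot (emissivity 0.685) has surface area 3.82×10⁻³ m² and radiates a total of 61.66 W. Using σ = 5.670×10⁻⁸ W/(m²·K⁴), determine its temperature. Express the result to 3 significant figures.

Area A = 3.82×10⁻³ m².
P = εσAT⁴ ⇒ T = (P/(εσA))^(1/4) = (61.66/(0.685×5.670×10⁻⁸×3.82×10⁻³))^(1/4) = 803 K.

T ≈ 803 K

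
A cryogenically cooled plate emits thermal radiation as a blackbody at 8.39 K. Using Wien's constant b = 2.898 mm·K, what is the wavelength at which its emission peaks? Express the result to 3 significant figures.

Wien's displacement law: λ_max = b/T = (2.898×10⁻³ m·K)/(8.39 K) = 3.454×10⁻⁴ m.
That is 3.45×10⁻⁴ m, in the infrared range.

λ_max ≈ 3.45×10⁻⁴ m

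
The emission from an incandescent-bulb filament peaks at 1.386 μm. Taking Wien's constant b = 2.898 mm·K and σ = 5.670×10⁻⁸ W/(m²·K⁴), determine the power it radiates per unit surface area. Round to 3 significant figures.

Wien's law: T = b/λ_max = 2.898×10⁻³/1.386×10⁻⁶ = 2090.91 K.
Then I = σT⁴ = 5.670×10⁻⁸×(2090.91)⁴ = 1.08×10⁶ W/m².

I ≈ 1.08×10⁶ W/m²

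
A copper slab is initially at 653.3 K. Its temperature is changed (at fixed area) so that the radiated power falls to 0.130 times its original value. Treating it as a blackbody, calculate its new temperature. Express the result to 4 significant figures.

T₂ ≈ 392.3 K

P ∝ T⁴, so T₂/T₁ = (P₂/P₁)^(1/4) = (0.130)^(1/4) = 0.600462.
T₂ = 653.3 × 0.600462 = 392.3 K.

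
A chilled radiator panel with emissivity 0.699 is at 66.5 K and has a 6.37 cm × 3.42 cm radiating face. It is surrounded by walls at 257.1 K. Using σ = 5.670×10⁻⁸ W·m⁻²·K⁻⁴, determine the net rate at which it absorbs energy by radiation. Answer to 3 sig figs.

Net gain ≈ 0.376 W

Area A = 0.0637 × 0.0342 = 2.17854×10⁻³ m².
Net radiated power P_net = εσA(T⁴ − T₀⁴) = 0.699×5.670×10⁻⁸×2.17854×10⁻³×(66.5⁴ − 257.1⁴).
T⁴ − T₀⁴ = 1.95563×10⁷ − 4.36926×10⁹ = -4.34970×10⁹ K⁴, so P_net = -0.376 W — negative, meaning a net gain of 0.376 W.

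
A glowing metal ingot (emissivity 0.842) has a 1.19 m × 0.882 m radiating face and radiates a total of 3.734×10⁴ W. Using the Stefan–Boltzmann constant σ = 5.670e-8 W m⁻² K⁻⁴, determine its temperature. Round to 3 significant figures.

Area A = 1.19 × 0.882 = 1.04958 m².
P = εσAT⁴ ⇒ T = (P/(εσA))^(1/4) = (3.734×10⁴/(0.842×5.670×10⁻⁸×1.04958))^(1/4) = 929 K.

T ≈ 929 K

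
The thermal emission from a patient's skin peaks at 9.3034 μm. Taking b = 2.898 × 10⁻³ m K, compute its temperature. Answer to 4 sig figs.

T ≈ 311.5 K

Wien's law gives T = b/λ_max = (2.898×10⁻³ m·K)/(9.3034×10⁻⁶ m) = 311.5 K.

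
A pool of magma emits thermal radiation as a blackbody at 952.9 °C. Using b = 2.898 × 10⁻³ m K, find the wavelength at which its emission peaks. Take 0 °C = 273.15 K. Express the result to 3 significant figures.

λ_max ≈ 2.36×10³ nm

T = 952.9 °C + 273.15 = 1226.05 K.
Wien's displacement law: λ_max = b/T = (2.898×10⁻³ m·K)/(1226.05 K) = 2.364×10⁻⁶ m.
That is 2.36×10³ nm, in the infrared range.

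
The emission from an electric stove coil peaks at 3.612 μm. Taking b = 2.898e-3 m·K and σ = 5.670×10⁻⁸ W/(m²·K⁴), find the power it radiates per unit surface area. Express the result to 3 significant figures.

I ≈ 2.35×10⁴ W/m²

Wien's law: T = b/λ_max = 2.898×10⁻³/3.612×10⁻⁶ = 802.326 K.
Then I = σT⁴ = 5.670×10⁻⁸×(802.326)⁴ = 2.35×10⁴ W/m².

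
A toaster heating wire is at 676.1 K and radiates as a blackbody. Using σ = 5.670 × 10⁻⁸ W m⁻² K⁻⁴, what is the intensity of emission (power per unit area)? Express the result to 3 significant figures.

Stefan–Boltzmann: I = σT⁴ = 5.670×10⁻⁸ × (676.1)⁴ = 1.18×10⁴ W/m².

I ≈ 1.18×10⁴ W/m²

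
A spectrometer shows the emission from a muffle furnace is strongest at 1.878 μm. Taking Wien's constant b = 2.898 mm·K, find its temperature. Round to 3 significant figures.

Wien's law gives T = b/λ_max = (2.898×10⁻³ m·K)/(1.878×10⁻⁶ m) = 1.54×10³ K.

T ≈ 1.54×10³ K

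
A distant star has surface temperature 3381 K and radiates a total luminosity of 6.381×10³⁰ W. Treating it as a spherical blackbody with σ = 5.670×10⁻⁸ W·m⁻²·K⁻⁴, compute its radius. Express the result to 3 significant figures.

L = 4πR²σT⁴ ⇒ R = √(L/(4πσT⁴)).
σT⁴ = 7.40907×10⁶ W/m², so R = √(6.381×10³⁰/(4π×7.40907×10⁶)) = 2.62×10¹¹ m.

R ≈ 2.62×10¹¹ m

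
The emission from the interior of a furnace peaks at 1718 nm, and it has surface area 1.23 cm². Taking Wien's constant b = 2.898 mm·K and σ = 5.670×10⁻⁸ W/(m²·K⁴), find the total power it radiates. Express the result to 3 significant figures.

Wien's law: T = b/λ_max = 2.898×10⁻³/1.718×10⁻⁶ = 1686.85 K.
Area A = 1.23 cm² = 1.23×10⁻⁴ m².
Then P = σAT⁴ = 5.670×10⁻⁸×1.23×10⁻⁴×(1686.85)⁴ = 56.5 W.

P ≈ 56.5 W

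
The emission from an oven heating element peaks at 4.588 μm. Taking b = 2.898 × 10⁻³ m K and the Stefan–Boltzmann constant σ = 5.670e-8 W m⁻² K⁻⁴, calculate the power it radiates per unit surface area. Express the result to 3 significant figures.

Wien's law: T = b/λ_max = 2.898×10⁻³/4.588×10⁻⁶ = 631.648 K.
Then I = σT⁴ = 5.670×10⁻⁸×(631.648)⁴ = 9.03×10³ W/m².

I ≈ 9.03×10³ W/m²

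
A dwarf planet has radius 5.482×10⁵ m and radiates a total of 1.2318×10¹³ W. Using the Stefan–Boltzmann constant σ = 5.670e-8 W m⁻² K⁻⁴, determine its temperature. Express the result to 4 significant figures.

Surface area A = 4πR² = 4π(5.482×10⁵ m)² = 3.77649×10¹² m².
P = σAT⁴ ⇒ T = (P/(σA))^(1/4) = (1.2318×10¹³/(5.670×10⁻⁸×3.77649×10¹²))^(1/4) = 87.09 K.

T ≈ 87.09 K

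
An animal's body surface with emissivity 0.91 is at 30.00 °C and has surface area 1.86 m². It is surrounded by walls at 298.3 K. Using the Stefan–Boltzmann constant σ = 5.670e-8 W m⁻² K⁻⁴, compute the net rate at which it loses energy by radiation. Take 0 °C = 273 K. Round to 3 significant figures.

Net loss ≈ 49.0 W

T = 30.00 °C + 273 = 303.00 K.
Area A = 1.86 m².
Net radiated power P_net = εσA(T⁴ − T₀⁴) = 0.91×5.670×10⁻⁸×1.86×(303.00⁴ − 298.3⁴).
T⁴ − T₀⁴ = 8.42889×10⁹ − 7.91795×10⁹ = 5.10940×10⁸ K⁴, so P_net = 49.0 W.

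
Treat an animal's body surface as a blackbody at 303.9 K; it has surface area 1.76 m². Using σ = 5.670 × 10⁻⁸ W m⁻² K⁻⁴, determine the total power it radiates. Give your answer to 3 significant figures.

P ≈ 851 W

Area A = 1.76 m².
P = σAT⁴ = 5.670×10⁻⁸ × 1.76 × (303.9)⁴ = 851 W.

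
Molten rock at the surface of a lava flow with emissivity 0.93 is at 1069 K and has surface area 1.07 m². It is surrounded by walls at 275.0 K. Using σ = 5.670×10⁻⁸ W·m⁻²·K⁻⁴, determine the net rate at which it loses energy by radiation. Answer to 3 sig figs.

Net loss ≈ 7.34×10⁴ W

Area A = 1.07 m².
Net radiated power P_net = εσA(T⁴ − T₀⁴) = 0.93×5.670×10⁻⁸×1.07×(1069⁴ − 275.0⁴).
T⁴ − T₀⁴ = 1.30590×10¹² − 5.71914×10⁹ = 1.30018×10¹² K⁴, so P_net = 7.34×10⁴ W.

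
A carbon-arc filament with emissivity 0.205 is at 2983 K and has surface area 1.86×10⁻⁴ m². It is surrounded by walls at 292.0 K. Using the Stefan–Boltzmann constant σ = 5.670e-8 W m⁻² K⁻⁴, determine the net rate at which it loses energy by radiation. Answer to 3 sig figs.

Area A = 1.86×10⁻⁴ m².
Net radiated power P_net = εσA(T⁴ − T₀⁴) = 0.205×5.670×10⁻⁸×1.86×10⁻⁴×(2983⁴ − 292.0⁴).
T⁴ − T₀⁴ = 7.91795×10¹³ − 7.26995×10⁹ = 7.91722×10¹³ K⁴, so P_net = 171 W.

Net loss ≈ 171 W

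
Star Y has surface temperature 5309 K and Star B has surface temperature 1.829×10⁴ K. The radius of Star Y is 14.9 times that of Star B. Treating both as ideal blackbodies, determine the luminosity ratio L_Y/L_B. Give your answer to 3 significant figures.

L ∝ R²T⁴, so L_Y/L_B = (R_Y/R_B)²(T_Y/T_B)⁴ = (14.9)² × (5309/1.829×10⁴)⁴ = 222.01 × 7.09898×10⁻³ = 1.58.

L_Y/L_B ≈ 1.58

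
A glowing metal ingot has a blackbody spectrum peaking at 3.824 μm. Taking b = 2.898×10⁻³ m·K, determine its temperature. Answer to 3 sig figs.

T ≈ 758 K

Wien's law gives T = b/λ_max = (2.898×10⁻³ m·K)/(3.824×10⁻⁶ m) = 758 K.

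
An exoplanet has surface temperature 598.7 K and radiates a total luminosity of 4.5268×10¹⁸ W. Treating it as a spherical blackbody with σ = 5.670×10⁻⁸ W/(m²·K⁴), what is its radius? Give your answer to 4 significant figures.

R ≈ 7.032×10⁶ m

L = 4πR²σT⁴ ⇒ R = √(L/(4πσT⁴)).
σT⁴ = 7284.84 W/m², so R = √(4.5268×10¹⁸/(4π×7284.84)) = 7.032×10⁶ m.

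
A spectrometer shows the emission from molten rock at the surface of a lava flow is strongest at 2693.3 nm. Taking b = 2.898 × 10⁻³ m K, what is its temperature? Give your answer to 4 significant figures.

T ≈ 1076 K

Wien's law gives T = b/λ_max = (2.898×10⁻³ m·K)/(2.6933×10⁻⁶ m) = 1076 K.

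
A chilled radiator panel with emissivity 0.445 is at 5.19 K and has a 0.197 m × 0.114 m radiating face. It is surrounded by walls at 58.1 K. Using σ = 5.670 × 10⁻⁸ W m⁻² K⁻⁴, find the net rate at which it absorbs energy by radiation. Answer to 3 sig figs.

Area A = 0.197 × 0.114 = 0.022458 m².
Net radiated power P_net = εσA(T⁴ − T₀⁴) = 0.445×5.670×10⁻⁸×0.022458×(5.19⁴ − 58.1⁴).
T⁴ − T₀⁴ = 725.553 − 1.13947×10⁷ = -1.13940×10⁷ K⁴, so P_net = -6.46×10⁻³ W — negative, meaning a net gain of 6.46×10⁻³ W.

Net gain ≈ 6.46×10⁻³ W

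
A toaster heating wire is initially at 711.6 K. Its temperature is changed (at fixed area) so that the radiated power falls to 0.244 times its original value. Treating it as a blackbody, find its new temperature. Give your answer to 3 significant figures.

P ∝ T⁴, so T₂/T₁ = (P₂/P₁)^(1/4) = (0.244)^(1/4) = 0.702825.
T₂ = 711.6 × 0.702825 = 500 K.

T₂ ≈ 500 K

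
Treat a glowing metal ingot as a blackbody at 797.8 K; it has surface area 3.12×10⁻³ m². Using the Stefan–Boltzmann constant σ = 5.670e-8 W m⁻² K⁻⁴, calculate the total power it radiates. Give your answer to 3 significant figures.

P ≈ 71.7 W

Area A = 3.12×10⁻³ m².
P = σAT⁴ = 5.670×10⁻⁸ × 3.12×10⁻³ × (797.8)⁴ = 71.7 W.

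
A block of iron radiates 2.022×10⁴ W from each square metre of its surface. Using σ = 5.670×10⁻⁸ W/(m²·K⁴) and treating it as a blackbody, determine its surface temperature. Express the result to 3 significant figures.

T ≈ 773 K

I = σT⁴, so T = (I/σ)^(1/4) = (2.022×10⁴/(5.670×10⁻⁸))^(1/4) = 773 K.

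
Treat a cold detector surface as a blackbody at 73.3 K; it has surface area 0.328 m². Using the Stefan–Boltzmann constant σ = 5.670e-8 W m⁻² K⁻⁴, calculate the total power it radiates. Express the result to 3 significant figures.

P ≈ 0.537 W

Area A = 0.328 m².
P = σAT⁴ = 5.670×10⁻⁸ × 0.328 × (73.3)⁴ = 0.537 W.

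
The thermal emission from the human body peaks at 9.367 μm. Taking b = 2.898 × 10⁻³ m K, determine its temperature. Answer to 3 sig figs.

Wien's law gives T = b/λ_max = (2.898×10⁻³ m·K)/(9.367×10⁻⁶ m) = 309 K.

T ≈ 309 K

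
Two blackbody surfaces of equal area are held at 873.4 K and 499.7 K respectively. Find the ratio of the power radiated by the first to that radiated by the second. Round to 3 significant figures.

With equal areas, P₁/P₂ = (T₁/T₂)⁴ = (873.4/499.7)⁴ = 9.33.

P₁/P₂ ≈ 9.33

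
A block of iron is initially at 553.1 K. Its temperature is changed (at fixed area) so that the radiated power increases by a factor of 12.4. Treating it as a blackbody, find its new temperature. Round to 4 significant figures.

P ∝ T⁴, so T₂/T₁ = (P₂/P₁)^(1/4) = (12.4)^(1/4) = 1.87653.
T₂ = 553.1 × 1.87653 = 1038 K.

T₂ ≈ 1038 K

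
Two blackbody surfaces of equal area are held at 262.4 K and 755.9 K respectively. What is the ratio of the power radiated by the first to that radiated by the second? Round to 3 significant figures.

With equal areas, P₁/P₂ = (T₁/T₂)⁴ = (262.4/755.9)⁴ = 0.0145.

P₁/P₂ ≈ 0.0145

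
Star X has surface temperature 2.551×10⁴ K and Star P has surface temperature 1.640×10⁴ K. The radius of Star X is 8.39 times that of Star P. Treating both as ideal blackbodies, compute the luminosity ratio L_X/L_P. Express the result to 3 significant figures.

L ∝ R²T⁴, so L_X/L_P = (R_X/R_P)²(T_X/T_P)⁴ = (8.39)² × (2.551×10⁴/1.640×10⁴)⁴ = 70.3921 × 5.85418 = 412.

L_X/L_P ≈ 412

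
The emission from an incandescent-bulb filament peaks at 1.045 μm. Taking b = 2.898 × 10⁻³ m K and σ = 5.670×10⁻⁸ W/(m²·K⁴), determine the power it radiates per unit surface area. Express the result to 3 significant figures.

I ≈ 3.35×10⁶ W/m²

Wien's law: T = b/λ_max = 2.898×10⁻³/1.045×10⁻⁶ = 2773.21 K.
Then I = σT⁴ = 5.670×10⁻⁸×(2773.21)⁴ = 3.35×10⁶ W/m².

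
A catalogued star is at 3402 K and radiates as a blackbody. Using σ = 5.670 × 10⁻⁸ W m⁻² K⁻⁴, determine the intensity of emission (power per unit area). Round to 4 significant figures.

Stefan–Boltzmann: I = σT⁴ = 5.670×10⁻⁸ × (3402)⁴ = 7.595×10⁶ W/m².

I ≈ 7.595×10⁶ W/m²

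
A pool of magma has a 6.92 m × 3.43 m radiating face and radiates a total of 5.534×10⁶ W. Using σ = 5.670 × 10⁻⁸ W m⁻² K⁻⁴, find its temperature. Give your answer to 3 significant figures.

Area A = 6.92 × 3.43 = 23.7356 m².
P = σAT⁴ ⇒ T = (P/(σA))^(1/4) = (5.534×10⁶/(5.670×10⁻⁸×23.7356))^(1/4) = 1.42×10³ K.

T ≈ 1.42×10³ K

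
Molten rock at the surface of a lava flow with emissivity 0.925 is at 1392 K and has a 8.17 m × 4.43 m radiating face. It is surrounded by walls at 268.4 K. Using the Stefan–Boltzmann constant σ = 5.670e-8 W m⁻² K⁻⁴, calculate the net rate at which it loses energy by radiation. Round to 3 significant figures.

Area A = 8.17 × 4.43 = 36.1931 m².
Net radiated power P_net = εσA(T⁴ − T₀⁴) = 0.925×5.670×10⁻⁸×36.1931×(1392⁴ − 268.4⁴).
T⁴ − T₀⁴ = 3.75454×10¹² − 5.18955×10⁹ = 3.74935×10¹² K⁴, so P_net = 7.12×10⁶ W.

Net loss ≈ 7.12×10⁶ W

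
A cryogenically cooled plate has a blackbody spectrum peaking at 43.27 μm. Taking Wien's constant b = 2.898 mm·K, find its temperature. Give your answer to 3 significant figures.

Wien's law gives T = b/λ_max = (2.898×10⁻³ m·K)/(4.327×10⁻⁵ m) = 67.0 K.

T ≈ 67.0 K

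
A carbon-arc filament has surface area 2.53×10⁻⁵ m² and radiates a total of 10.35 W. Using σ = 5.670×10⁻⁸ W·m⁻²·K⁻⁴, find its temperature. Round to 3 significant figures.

Area A = 2.53×10⁻⁵ m².
P = σAT⁴ ⇒ T = (P/(σA))^(1/4) = (10.35/(5.670×10⁻⁸×2.53×10⁻⁵))^(1/4) = 1.64×10³ K.

T ≈ 1.64×10³ K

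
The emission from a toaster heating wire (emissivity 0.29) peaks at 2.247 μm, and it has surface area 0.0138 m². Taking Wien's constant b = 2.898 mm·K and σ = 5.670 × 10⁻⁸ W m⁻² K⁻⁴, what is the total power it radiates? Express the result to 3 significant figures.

P ≈ 628 W

Wien's law: T = b/λ_max = 2.898×10⁻³/2.247×10⁻⁶ = 1289.72 K.
Area A = 0.0138 m².
Then P = εσAT⁴ = 0.29×5.670×10⁻⁸×0.0138×(1289.72)⁴ = 628 W.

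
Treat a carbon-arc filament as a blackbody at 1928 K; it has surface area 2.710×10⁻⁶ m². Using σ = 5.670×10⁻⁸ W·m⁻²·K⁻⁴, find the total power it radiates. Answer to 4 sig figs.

P ≈ 2.123 W

Area A = 2.710×10⁻⁶ m².
P = σAT⁴ = 5.670×10⁻⁸ × 2.710×10⁻⁶ × (1928)⁴ = 2.123 W.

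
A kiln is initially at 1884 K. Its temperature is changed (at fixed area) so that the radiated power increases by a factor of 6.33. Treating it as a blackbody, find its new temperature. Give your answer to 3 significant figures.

P ∝ T⁴, so T₂/T₁ = (P₂/P₁)^(1/4) = (6.33)^(1/4) = 1.58617.
T₂ = 1884 × 1.58617 = 2.99×10³ K.

T₂ ≈ 2.99×10³ K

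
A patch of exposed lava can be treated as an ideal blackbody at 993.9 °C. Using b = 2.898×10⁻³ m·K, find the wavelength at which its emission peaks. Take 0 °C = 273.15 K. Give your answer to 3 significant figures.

T = 993.9 °C + 273.15 = 1267.05 K.
Wien's displacement law: λ_max = b/T = (2.898×10⁻³ m·K)/(1267.05 K) = 2.287×10⁻⁶ m.
That is 2.29×10³ nm, in the infrared range.

λ_max ≈ 2.29×10³ nm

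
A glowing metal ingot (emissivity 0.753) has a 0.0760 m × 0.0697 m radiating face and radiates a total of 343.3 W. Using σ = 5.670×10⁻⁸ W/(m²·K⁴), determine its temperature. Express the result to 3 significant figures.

T ≈ 1.11×10³ K

Area A = 0.0760 × 0.0697 = 5.2972×10⁻³ m².
P = εσAT⁴ ⇒ T = (P/(εσA))^(1/4) = (343.3/(0.753×5.670×10⁻⁸×5.2972×10⁻³))^(1/4) = 1.11×10³ K.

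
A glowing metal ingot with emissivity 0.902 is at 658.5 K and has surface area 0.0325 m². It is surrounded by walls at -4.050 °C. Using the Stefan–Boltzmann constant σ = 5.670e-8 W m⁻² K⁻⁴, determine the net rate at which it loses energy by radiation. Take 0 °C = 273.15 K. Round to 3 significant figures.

Net loss ≈ 304 W

Surroundings: T = -4.050 °C + 273.15 = 269.100 K.
Area A = 0.0325 m².
Net radiated power P_net = εσA(T⁴ − T₀⁴) = 0.902×5.670×10⁻⁸×0.0325×(658.5⁴ − 269.100⁴).
T⁴ − T₀⁴ = 1.88028×10¹¹ − 5.24390×10⁹ = 1.82784×10¹¹ K⁴, so P_net = 304 W.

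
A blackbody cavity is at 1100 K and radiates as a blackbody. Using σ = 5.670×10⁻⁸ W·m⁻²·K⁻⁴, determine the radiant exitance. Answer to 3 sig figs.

I ≈ 8.30×10⁴ W/m²

Stefan–Boltzmann: I = σT⁴ = 5.670×10⁻⁸ × (1100)⁴ = 8.30×10⁴ W/m².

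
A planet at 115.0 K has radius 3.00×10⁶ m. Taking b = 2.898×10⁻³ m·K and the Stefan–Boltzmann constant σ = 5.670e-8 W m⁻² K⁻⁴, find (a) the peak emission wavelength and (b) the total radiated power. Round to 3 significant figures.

(a) λ_max = b/T = 2.898×10⁻³/115.0 = 2.520×10⁻⁵ m = 25.2 μm.
Surface area A = 4πR² = 4π(3.00×10⁶ m)² = 1.13097×10¹⁴ m².
(b) P = σAT⁴ = 5.670×10⁻⁸×1.13097×10¹⁴×(115.0)⁴ = 1.12×10¹⁵ W.

λ_max ≈ 25.2 μm; P ≈ 1.12×10¹⁵ W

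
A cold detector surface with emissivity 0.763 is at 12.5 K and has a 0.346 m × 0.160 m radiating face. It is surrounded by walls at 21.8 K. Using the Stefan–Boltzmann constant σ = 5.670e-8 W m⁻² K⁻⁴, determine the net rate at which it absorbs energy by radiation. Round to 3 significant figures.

Area A = 0.346 × 0.160 = 0.05536 m².
Net radiated power P_net = εσA(T⁴ − T₀⁴) = 0.763×5.670×10⁻⁸×0.05536×(12.5⁴ − 21.8⁴).
T⁴ − T₀⁴ = 24414.1 − 2.25853×10⁵ = -2.01439×10⁵ K⁴, so P_net = -4.82×10⁻⁴ W — negative, meaning a net gain of 4.82×10⁻⁴ W.

Net gain ≈ 4.82×10⁻⁴ W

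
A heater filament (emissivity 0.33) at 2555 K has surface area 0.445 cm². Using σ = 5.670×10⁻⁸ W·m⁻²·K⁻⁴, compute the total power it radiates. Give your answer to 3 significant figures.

P ≈ 35.5 W

Area A = 0.445 cm² = 4.45×10⁻⁵ m².
P = εσAT⁴ = 0.33 × 5.670×10⁻⁸ × 4.45×10⁻⁵ × (2555)⁴ = 35.5 W.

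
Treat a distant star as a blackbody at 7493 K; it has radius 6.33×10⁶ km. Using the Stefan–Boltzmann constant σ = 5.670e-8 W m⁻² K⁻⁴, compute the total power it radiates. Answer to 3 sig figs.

Surface area A = 4πR² = 4π(6.33×10⁹ m)² = 5.03521×10²⁰ m².
P = σAT⁴ = 5.670×10⁻⁸ × 5.03521×10²⁰ × (7493)⁴ = 9.00×10²⁸ W.

P ≈ 9.00×10²⁸ W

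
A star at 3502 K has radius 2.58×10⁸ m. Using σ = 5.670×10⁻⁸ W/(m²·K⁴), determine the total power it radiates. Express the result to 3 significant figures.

P ≈ 7.13×10²⁴ W

Surface area A = 4πR² = 4π(2.58×10⁸ m)² = 8.36468×10¹⁷ m².
P = σAT⁴ = 5.670×10⁻⁸ × 8.36468×10¹⁷ × (3502)⁴ = 7.13×10²⁴ W.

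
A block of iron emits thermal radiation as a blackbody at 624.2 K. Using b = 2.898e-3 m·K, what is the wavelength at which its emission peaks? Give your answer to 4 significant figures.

Wien's displacement law: λ_max = b/T = (2.898×10⁻³ m·K)/(624.2 K) = 4.6427×10⁻⁶ m.
That is 4.643 μm, in the infrared range.

λ_max ≈ 4.643 μm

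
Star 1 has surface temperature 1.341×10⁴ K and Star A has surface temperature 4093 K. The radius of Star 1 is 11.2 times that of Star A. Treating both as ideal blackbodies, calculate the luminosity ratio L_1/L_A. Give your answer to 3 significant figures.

L_1/L_A ≈ 1.45×10⁴

L ∝ R²T⁴, so L_1/L_A = (R_1/R_A)²(T_1/T_A)⁴ = (11.2)² × (1.341×10⁴/4093)⁴ = 125.44 × 115.225 = 1.45×10⁴.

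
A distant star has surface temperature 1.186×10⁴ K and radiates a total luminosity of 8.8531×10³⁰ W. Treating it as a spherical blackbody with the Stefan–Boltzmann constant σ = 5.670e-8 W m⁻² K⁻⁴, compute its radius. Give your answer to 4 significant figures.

L = 4πR²σT⁴ ⇒ R = √(L/(4πσT⁴)).
σT⁴ = 1.12182×10⁹ W/m², so R = √(8.8531×10³⁰/(4π×1.12182×10⁹)) = 2.506×10¹⁰ m.

R ≈ 2.506×10¹⁰ m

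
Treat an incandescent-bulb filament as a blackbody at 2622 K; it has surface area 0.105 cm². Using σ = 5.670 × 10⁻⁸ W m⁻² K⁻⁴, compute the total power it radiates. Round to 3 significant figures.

Area A = 0.105 cm² = 1.05×10⁻⁵ m².
P = σAT⁴ = 5.670×10⁻⁸ × 1.05×10⁻⁵ × (2622)⁴ = 28.1 W.

P ≈ 28.1 W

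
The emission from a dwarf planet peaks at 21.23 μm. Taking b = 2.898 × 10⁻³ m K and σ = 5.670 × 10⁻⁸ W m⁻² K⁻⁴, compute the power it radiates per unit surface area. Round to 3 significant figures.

Wien's law: T = b/λ_max = 2.898×10⁻³/2.123×10⁻⁵ = 136.505 K.
Then I = σT⁴ = 5.670×10⁻⁸×(136.505)⁴ = 19.7 W/m².

I ≈ 19.7 W/m²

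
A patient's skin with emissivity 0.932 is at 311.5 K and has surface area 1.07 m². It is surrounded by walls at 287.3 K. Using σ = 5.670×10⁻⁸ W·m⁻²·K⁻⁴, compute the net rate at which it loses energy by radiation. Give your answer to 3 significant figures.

Area A = 1.07 m².
Net radiated power P_net = εσA(T⁴ − T₀⁴) = 0.932×5.670×10⁻⁸×1.07×(311.5⁴ − 287.3⁴).
T⁴ − T₀⁴ = 9.41526×10⁹ − 6.81306×10⁹ = 2.60220×10⁹ K⁴, so P_net = 147 W.

Net loss ≈ 147 W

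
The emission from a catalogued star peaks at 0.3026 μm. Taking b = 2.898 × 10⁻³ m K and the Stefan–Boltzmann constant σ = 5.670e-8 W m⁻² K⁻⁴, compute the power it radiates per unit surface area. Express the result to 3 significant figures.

I ≈ 4.77×10⁸ W/m²

Wien's law: T = b/λ_max = 2.898×10⁻³/3.026×10⁻⁷ = 9577.00 K.
Then I = σT⁴ = 5.670×10⁻⁸×(9577.00)⁴ = 4.77×10⁸ W/m².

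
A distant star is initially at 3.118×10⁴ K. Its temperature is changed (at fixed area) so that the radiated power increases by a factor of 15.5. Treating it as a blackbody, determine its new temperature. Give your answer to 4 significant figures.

T₂ ≈ 6.187×10⁴ K

P ∝ T⁴, so T₂/T₁ = (P₂/P₁)^(1/4) = (15.5)^(1/4) = 1.98419.
T₂ = 3.118×10⁴ × 1.98419 = 6.187×10⁴ K.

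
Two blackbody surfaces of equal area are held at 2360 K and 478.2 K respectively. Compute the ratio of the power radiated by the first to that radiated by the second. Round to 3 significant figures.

With equal areas, P₁/P₂ = (T₁/T₂)⁴ = (2360/478.2)⁴ = 593.

P₁/P₂ ≈ 593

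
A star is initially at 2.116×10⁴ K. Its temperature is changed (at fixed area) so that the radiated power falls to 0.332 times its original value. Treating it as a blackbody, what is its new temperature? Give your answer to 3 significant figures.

T₂ ≈ 1.61×10⁴ K

P ∝ T⁴, so T₂/T₁ = (P₂/P₁)^(1/4) = (0.332)^(1/4) = 0.759075.
T₂ = 2.116×10⁴ × 0.759075 = 1.61×10⁴ K.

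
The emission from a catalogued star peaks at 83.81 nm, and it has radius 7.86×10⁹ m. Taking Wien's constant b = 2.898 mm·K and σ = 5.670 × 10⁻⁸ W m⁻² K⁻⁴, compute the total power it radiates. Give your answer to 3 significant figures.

Wien's law: T = b/λ_max = 2.898×10⁻³/8.381×10⁻⁸ = 34578.2 K.
Surface area A = 4πR² = 4π(7.86×10⁹ m)² = 7.76345×10²⁰ m².
Then P = σAT⁴ = 5.670×10⁻⁸×7.76345×10²⁰×(34578.2)⁴ = 6.29×10³¹ W.

P ≈ 6.29×10³¹ W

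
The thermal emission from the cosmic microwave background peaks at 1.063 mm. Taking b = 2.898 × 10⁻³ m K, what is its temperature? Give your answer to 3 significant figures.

T ≈ 2.73 K

Wien's law gives T = b/λ_max = (2.898×10⁻³ m·K)/(1.063×10⁻³ m) = 2.73 K.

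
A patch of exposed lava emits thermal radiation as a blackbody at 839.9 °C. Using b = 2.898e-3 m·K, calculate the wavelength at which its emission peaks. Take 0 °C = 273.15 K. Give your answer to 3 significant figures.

λ_max ≈ 2.60×10³ nm

T = 839.9 °C + 273.15 = 1113.05 K.
Wien's displacement law: λ_max = b/T = (2.898×10⁻³ m·K)/(1113.05 K) = 2.604×10⁻⁶ m.
That is 2.60×10³ nm, in the infrared range.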